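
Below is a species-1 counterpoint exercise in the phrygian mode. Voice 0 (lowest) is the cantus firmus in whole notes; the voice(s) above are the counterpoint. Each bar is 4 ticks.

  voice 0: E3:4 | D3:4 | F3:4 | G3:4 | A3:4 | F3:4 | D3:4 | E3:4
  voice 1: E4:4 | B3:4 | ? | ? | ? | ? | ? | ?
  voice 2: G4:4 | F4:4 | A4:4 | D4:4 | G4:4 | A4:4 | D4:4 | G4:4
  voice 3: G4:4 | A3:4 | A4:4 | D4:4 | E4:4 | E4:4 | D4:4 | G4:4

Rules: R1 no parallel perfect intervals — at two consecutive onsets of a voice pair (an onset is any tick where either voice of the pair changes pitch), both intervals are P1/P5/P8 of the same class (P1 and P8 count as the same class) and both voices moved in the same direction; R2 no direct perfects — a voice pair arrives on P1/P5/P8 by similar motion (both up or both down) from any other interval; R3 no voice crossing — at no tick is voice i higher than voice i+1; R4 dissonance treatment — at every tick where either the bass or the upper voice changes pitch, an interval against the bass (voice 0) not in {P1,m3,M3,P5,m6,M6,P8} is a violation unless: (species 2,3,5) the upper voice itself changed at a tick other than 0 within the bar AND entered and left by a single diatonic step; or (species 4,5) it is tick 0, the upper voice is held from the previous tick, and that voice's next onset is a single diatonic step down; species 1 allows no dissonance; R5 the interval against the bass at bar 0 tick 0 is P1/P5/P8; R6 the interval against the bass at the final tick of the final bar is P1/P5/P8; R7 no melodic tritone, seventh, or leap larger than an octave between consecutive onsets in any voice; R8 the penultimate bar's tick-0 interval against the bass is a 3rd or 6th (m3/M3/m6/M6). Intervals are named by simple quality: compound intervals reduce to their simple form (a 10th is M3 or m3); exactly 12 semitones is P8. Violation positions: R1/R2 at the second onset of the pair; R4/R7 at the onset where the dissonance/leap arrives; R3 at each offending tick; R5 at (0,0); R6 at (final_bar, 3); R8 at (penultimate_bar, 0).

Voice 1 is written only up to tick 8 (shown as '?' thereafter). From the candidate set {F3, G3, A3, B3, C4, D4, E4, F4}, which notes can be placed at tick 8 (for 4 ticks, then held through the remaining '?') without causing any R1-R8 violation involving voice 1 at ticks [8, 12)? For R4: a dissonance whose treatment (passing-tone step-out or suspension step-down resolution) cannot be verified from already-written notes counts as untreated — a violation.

F3: violates R7
G3: violates R4
A3: legal
B3: violates R4
C4: violates R2
D4: violates R2
E4: violates R4
F4: violates R2,R7

{A3}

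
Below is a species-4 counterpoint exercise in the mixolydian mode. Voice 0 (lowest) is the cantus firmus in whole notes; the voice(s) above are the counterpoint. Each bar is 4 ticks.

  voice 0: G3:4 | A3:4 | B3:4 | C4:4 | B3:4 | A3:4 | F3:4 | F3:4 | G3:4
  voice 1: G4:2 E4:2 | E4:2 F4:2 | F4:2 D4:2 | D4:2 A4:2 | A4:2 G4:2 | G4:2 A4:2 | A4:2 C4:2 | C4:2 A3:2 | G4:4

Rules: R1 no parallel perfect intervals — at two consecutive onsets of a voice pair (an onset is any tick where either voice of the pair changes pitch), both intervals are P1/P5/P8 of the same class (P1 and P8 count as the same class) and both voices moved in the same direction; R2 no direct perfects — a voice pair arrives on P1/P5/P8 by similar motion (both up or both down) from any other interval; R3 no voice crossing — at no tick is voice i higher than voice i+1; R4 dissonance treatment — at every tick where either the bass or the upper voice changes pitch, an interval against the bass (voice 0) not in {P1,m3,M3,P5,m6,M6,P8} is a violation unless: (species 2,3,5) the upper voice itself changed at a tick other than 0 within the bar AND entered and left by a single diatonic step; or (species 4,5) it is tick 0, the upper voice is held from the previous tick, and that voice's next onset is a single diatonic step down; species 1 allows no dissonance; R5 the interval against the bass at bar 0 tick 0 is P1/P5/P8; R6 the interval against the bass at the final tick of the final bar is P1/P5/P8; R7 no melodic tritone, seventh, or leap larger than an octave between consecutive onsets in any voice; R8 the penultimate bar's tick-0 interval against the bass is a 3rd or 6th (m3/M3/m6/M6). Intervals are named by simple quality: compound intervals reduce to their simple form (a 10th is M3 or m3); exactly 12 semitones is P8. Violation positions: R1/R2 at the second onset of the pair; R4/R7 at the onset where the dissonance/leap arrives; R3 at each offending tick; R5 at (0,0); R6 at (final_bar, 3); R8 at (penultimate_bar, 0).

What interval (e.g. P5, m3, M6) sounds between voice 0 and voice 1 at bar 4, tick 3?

m6

voice 0=B3 voice 1=G4 -> m6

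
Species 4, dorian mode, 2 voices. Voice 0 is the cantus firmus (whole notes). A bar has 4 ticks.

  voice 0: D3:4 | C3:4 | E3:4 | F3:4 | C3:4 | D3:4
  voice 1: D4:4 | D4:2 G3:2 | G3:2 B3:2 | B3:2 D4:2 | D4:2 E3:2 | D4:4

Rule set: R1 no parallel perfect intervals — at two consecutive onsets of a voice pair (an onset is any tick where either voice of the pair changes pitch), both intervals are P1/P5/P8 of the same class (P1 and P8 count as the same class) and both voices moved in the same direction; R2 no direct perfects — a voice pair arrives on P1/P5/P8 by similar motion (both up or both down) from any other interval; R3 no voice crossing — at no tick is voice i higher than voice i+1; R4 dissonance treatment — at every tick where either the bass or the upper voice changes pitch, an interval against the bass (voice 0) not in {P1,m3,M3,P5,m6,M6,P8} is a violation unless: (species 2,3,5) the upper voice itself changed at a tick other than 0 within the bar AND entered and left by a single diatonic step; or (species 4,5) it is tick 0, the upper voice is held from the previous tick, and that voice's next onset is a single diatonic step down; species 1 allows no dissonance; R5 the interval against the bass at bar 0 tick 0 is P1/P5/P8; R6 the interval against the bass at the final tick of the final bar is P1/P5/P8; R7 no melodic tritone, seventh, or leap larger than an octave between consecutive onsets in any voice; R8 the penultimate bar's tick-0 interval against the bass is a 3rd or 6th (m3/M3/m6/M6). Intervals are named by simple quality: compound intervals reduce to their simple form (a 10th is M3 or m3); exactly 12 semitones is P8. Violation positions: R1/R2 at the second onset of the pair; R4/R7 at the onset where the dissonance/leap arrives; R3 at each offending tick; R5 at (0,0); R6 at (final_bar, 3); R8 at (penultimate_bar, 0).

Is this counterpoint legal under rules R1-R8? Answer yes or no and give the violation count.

bar 0: v0=D3 v1=D4 (P8)
bar 1: v0=C3 v1=D4 (M2)
bar 2: v0=E3 v1=G3 (m3)
bar 3: v0=F3 v1=B3 (TT)
bar 4: v0=C3 v1=D4 (M2)
bar 5: v0=D3 v1=D4 (P8)
  R4 @ bar1.0: C3/D4 M2 untreated
  R4 @ bar3.0: F3/B3 TT untreated
  R4 @ bar4.0: C3/D4 M2 untreated
  R8 @ bar4.0: penult M2 not 3rd/6th
  R7 @ bar4.2: D4->E3 leap 10st
  R2 @ bar5.0: C3/E3 M3 -> D3/D4 P8 similar
  R7 @ bar5.0: E3->D4 leap 10st

No (7 violations)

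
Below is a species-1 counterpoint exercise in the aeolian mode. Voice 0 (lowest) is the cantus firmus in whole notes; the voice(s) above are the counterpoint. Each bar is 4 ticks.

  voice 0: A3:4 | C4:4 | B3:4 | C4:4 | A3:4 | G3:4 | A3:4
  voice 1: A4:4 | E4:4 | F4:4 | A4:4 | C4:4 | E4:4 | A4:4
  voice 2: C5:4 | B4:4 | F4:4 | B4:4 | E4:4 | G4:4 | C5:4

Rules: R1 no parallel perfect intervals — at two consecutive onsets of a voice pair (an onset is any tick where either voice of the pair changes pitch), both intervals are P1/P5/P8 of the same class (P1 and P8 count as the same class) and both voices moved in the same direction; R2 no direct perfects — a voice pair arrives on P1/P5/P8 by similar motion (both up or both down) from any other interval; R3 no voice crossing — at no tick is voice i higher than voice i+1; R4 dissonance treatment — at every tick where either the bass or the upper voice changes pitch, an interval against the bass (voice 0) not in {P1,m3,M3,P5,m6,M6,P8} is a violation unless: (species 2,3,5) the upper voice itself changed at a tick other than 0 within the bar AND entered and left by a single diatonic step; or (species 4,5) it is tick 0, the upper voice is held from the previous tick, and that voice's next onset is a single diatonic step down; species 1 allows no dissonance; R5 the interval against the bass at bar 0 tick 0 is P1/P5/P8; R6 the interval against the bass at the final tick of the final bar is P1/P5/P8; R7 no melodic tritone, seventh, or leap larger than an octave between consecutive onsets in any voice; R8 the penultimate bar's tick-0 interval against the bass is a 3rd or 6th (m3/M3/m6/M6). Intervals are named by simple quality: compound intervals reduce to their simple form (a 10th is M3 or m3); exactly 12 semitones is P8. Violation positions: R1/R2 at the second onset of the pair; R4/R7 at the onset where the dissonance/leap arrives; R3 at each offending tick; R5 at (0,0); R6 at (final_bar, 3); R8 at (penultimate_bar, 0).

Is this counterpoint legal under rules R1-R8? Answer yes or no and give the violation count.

bar 0: v0=A3 v1=A4 v2=C5 (m3)
bar 1: v0=C4 v1=E4 v2=B4 (M7)
bar 2: v0=B3 v1=F4 v2=F4 (TT)
bar 3: v0=C4 v1=A4 v2=B4 (M7)
bar 4: v0=A3 v1=C4 v2=E4 (P5)
bar 5: v0=G3 v1=E4 v2=G4 (P8)
bar 6: v0=A3 v1=A4 v2=C5 (m3)
  R5 @ bar0.0: opens on m3
  R2 @ bar1.0: A4/C5 m3 -> E4/B4 P5 similar
  R4 @ bar1.0: C4/B4 M7 untreated
  R4 @ bar2.0: B3/F4 TT untreated
  R4 @ bar2.0: B3/F4 TT untreated
  R7 @ bar2.0: B4->F4 leap 6st
  R4 @ bar3.0: C4/B4 M7 untreated
  R7 @ bar3.0: F4->B4 leap 6st
  R2 @ bar4.0: C4/B4 M7 -> A3/E4 P5 similar
  R8 @ bar5.0: penult P8 not 3rd/6th
  R2 @ bar6.0: G3/E4 M6 -> A3/A4 P8 similar
  R6 @ bar6.3: closes on m3

No (12 violations)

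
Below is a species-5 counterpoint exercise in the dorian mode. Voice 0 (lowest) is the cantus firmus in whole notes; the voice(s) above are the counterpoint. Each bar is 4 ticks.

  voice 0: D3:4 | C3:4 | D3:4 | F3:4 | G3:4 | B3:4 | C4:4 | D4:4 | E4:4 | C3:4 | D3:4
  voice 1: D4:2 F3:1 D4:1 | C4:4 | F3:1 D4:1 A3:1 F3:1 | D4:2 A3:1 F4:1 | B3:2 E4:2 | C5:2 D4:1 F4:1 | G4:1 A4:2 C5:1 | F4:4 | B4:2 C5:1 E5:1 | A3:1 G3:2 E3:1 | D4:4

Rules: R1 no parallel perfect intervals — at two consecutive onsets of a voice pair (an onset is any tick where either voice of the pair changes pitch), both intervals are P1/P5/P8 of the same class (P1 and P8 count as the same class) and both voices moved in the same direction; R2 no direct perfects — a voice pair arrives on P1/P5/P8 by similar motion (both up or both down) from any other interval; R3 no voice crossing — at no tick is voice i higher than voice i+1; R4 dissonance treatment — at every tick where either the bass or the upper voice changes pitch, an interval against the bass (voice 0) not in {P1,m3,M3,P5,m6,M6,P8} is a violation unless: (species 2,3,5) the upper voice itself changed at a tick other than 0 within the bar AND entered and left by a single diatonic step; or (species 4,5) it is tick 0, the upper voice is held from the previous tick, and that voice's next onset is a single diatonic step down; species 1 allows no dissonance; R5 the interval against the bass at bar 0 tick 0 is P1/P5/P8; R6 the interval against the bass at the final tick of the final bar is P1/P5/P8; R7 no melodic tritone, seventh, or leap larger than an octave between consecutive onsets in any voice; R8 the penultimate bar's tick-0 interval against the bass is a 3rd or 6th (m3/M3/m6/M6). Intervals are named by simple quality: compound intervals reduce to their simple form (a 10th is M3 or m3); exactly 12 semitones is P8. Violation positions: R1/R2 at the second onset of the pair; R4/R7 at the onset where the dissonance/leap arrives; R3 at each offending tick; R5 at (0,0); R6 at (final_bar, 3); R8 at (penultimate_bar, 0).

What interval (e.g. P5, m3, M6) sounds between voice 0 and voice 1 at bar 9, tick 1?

voice 0=C3 voice 1=G3 -> P5

P5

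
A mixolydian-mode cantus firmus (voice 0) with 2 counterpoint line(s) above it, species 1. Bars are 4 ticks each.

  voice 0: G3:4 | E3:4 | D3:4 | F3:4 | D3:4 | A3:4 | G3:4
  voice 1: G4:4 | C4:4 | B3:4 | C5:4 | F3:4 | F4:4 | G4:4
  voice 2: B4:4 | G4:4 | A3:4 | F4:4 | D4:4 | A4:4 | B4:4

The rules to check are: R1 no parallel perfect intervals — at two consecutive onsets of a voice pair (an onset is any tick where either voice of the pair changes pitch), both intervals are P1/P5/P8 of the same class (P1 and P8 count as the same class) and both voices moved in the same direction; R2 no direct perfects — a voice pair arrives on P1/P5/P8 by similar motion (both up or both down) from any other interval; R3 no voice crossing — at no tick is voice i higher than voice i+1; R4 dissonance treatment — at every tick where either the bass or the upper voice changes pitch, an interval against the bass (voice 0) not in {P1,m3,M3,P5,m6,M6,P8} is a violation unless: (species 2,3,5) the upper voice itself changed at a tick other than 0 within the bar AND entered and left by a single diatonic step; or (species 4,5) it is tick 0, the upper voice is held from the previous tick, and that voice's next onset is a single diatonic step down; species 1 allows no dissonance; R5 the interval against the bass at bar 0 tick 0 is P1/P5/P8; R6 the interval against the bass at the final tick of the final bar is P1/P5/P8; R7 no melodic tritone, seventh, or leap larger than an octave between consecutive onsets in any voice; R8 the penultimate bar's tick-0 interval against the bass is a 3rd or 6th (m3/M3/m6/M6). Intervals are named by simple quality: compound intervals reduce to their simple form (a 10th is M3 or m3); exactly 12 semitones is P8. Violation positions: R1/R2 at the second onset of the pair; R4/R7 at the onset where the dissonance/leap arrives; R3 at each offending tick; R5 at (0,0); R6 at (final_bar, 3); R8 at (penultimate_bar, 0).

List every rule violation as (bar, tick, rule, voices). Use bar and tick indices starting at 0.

bar 0: v0=G3 v1=G4 v2=B4 downbeat M3
bar 1: v0=E3 v1=C4 v2=G4 downbeat m3
bar 2: v0=D3 v1=B3 v2=A3 downbeat P5
bar 3: v0=F3 v1=C5 v2=F4 downbeat P8
bar 4: v0=D3 v1=F3 v2=D4 downbeat P8
bar 5: v0=A3 v1=F4 v2=A4 downbeat P8
bar 6: v0=G3 v1=G4 v2=B4 downbeat M3
  -> R5 @ bar 0 tick 0 v(0, 2): opens on M3
  -> R2 @ bar 1 tick 0 v(1, 2): G4/B4 M3 -> C4/G4 P5 similar
  -> R2 @ bar 2 tick 0 v(0, 2): E3/G4 m3 -> D3/A3 P5 similar
  -> R3 @ bar 2 tick 0 v(1, 2): B3 above A3
  -> R7 @ bar 2 tick 0 v(2,): G4->A3 leap 10st
  -> R3 @ bar 2 tick 1 v(1, 2): B3 above A3
  -> R3 @ bar 2 tick 2 v(1, 2): B3 above A3
  -> R3 @ bar 2 tick 3 v(1, 2): B3 above A3
  -> R2 @ bar 3 tick 0 v(0, 1): D3/B3 M6 -> F3/C5 P5 similar
  -> R2 @ bar 3 tick 0 v(0, 2): D3/A3 P5 -> F3/F4 P8 similar
  -> R2 @ bar 3 tick 0 v(1, 2): B3/A3 M2 -> C5/F4 P5 similar
  -> R3 @ bar 3 tick 0 v(1, 2): C5 above F4
  -> R7 @ bar 3 tick 0 v(1,): B3->C5 leap 13st
  -> R3 @ bar 3 tick 1 v(1, 2): C5 above F4
  -> R3 @ bar 3 tick 2 v(1, 2): C5 above F4
  -> R3 @ bar 3 tick 3 v(1, 2): C5 above F4
  -> R1 @ bar 4 tick 0 v(0, 2): F3/F4 P8 -> D3/D4 P8 similar
  -> R7 @ bar 4 tick 0 v(1,): C5->F3 leap 19st
  -> R1 @ bar 5 tick 0 v(0, 2): D3/D4 P8 -> A3/A4 P8 similar
  -> R8 @ bar 5 tick 0 v(0, 2): penult P8 not 3rd/6th
  -> R6 @ bar 6 tick 3 v(0, 2): closes on M3

(0, 0, R5, (0, 2))
(1, 0, R2, (1, 2))
(2, 0, R2, (0, 2))
(2, 0, R3, (1, 2))
(2, 0, R7, (2,))
(2, 1, R3, (1, 2))
(2, 2, R3, (1, 2))
(2, 3, R3, (1, 2))
(3, 0, R2, (0, 1))
(3, 0, R2, (0, 2))
(3, 0, R2, (1, 2))
(3, 0, R3, (1, 2))
(3, 0, R7, (1,))
(3, 1, R3, (1, 2))
(3, 2, R3, (1, 2))
(3, 3, R3, (1, 2))
(4, 0, R1, (0, 2))
(4, 0, R7, (1,))
(5, 0, R1, (0, 2))
(5, 0, R8, (0, 2))
(6, 3, R6, (0, 2))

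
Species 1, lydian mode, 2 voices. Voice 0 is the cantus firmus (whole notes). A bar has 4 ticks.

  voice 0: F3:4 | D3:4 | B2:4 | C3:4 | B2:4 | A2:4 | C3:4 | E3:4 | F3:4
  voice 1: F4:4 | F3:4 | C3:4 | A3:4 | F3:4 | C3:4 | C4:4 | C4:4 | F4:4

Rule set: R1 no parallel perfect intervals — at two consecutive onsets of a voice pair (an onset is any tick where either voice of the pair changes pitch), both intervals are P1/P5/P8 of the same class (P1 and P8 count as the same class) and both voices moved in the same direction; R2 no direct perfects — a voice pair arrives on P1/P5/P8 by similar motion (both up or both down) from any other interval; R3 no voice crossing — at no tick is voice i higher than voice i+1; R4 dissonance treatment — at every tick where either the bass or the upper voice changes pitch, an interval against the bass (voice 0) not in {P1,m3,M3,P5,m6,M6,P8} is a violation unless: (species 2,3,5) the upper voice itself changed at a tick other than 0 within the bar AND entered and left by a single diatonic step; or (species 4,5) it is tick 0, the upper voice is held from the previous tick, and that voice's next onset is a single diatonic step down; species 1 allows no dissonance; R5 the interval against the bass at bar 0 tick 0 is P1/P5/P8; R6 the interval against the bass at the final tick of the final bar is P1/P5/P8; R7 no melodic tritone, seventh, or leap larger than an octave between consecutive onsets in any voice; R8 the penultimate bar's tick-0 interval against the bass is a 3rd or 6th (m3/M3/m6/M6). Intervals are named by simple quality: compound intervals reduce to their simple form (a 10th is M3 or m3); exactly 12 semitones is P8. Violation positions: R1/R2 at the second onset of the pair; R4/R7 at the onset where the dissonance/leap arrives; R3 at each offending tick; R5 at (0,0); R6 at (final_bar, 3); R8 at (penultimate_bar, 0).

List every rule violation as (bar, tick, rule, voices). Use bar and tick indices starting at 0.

bar 0: v0=F3 v1=F4 downbeat P8
bar 1: v0=D3 v1=F3 downbeat m3
bar 2: v0=B2 v1=C3 downbeat m2
bar 3: v0=C3 v1=A3 downbeat M6
bar 4: v0=B2 v1=F3 downbeat TT
bar 5: v0=A2 v1=C3 downbeat m3
bar 6: v0=C3 v1=C4 downbeat P8
bar 7: v0=E3 v1=C4 downbeat m6
bar 8: v0=F3 v1=F4 downbeat P8
  -> R4 @ bar 2 tick 0 v(0, 1): B2/C3 m2 untreated
  -> R4 @ bar 4 tick 0 v(0, 1): B2/F3 TT untreated
  -> R2 @ bar 6 tick 0 v(0, 1): A2/C3 m3 -> C3/C4 P8 similar
  -> R2 @ bar 8 tick 0 v(0, 1): E3/C4 m6 -> F3/F4 P8 similar

(2, 0, R4, (0, 1))
(4, 0, R4, (0, 1))
(6, 0, R2, (0, 1))
(8, 0, R2, (0, 1))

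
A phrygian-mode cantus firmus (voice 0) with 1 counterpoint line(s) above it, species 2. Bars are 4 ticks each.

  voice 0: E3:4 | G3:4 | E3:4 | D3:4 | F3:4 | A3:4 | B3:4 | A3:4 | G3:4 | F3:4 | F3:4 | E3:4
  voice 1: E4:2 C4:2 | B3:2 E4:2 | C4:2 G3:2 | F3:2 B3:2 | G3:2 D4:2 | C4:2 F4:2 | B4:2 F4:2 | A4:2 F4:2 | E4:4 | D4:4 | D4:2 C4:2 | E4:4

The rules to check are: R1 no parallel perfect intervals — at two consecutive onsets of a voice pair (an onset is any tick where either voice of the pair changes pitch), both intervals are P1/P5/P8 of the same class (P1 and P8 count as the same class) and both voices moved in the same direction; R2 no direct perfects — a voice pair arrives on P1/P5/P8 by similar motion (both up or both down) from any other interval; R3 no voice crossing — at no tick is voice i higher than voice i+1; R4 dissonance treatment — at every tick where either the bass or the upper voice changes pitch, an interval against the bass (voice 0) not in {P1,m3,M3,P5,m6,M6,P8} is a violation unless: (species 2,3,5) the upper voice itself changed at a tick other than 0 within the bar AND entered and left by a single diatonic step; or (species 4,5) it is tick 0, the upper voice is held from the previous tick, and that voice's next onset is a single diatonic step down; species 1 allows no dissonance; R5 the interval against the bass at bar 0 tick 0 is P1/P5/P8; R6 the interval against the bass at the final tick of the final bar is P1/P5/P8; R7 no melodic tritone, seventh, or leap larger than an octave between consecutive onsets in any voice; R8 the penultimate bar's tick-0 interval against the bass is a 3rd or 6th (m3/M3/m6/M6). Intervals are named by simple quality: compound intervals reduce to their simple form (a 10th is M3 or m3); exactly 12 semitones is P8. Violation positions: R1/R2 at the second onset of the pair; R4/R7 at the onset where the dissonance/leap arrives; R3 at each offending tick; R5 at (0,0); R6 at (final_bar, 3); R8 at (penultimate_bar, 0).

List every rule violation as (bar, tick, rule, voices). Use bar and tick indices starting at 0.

bar 0: v0=E3 v1=E4 downbeat P8
bar 1: v0=G3 v1=B3 downbeat M3
bar 2: v0=E3 v1=C4 downbeat m6
bar 3: v0=D3 v1=F3 downbeat m3
bar 4: v0=F3 v1=G3 downbeat M2
bar 5: v0=A3 v1=C4 downbeat m3
bar 6: v0=B3 v1=B4 downbeat P8
bar 7: v0=A3 v1=A4 downbeat P8
bar 8: v0=G3 v1=E4 downbeat M6
bar 9: v0=F3 v1=D4 downbeat M6
bar 10: v0=F3 v1=D4 downbeat M6
bar 11: v0=E3 v1=E4 downbeat P8
  -> R7 @ bar 3 tick 2 v(1,): F3->B3 leap 6st
  -> R4 @ bar 4 tick 0 v(0, 1): F3/G3 M2 untreated
  -> R2 @ bar 6 tick 0 v(0, 1): A3/F4 m6 -> B3/B4 P8 similar
  -> R7 @ bar 6 tick 0 v(1,): F4->B4 leap 6st
  -> R4 @ bar 6 tick 2 v(0, 1): B3/F4 TT untreated
  -> R7 @ bar 6 tick 2 v(1,): B4->F4 leap 6st

(3, 2, R7, (1,))
(4, 0, R4, (0, 1))
(6, 0, R2, (0, 1))
(6, 0, R7, (1,))
(6, 2, R4, (0, 1))
(6, 2, R7, (1,))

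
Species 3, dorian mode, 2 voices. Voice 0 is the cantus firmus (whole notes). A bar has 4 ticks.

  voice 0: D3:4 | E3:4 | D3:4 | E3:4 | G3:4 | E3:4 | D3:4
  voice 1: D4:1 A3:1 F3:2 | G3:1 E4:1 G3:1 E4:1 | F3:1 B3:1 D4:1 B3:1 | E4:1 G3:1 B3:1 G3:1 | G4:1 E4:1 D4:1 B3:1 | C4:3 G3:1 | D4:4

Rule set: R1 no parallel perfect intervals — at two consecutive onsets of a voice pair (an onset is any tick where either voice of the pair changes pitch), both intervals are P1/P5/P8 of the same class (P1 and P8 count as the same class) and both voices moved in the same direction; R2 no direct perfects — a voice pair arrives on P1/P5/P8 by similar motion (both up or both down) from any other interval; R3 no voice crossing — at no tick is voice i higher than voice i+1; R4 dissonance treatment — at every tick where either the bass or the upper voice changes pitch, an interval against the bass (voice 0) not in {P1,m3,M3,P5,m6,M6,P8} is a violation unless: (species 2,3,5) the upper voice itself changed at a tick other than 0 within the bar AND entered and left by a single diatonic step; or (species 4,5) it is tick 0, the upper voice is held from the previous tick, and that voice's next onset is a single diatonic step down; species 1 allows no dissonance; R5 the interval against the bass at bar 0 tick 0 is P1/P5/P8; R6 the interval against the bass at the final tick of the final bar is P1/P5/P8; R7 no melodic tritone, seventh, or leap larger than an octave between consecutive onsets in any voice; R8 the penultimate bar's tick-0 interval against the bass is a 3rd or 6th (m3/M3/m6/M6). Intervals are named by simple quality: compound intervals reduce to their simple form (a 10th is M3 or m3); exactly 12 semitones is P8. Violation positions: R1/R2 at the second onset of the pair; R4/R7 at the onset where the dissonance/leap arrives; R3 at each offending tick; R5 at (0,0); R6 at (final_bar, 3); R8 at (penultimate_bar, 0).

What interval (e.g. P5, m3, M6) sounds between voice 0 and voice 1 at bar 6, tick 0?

voice 0=D3 voice 1=D4 -> P8

P8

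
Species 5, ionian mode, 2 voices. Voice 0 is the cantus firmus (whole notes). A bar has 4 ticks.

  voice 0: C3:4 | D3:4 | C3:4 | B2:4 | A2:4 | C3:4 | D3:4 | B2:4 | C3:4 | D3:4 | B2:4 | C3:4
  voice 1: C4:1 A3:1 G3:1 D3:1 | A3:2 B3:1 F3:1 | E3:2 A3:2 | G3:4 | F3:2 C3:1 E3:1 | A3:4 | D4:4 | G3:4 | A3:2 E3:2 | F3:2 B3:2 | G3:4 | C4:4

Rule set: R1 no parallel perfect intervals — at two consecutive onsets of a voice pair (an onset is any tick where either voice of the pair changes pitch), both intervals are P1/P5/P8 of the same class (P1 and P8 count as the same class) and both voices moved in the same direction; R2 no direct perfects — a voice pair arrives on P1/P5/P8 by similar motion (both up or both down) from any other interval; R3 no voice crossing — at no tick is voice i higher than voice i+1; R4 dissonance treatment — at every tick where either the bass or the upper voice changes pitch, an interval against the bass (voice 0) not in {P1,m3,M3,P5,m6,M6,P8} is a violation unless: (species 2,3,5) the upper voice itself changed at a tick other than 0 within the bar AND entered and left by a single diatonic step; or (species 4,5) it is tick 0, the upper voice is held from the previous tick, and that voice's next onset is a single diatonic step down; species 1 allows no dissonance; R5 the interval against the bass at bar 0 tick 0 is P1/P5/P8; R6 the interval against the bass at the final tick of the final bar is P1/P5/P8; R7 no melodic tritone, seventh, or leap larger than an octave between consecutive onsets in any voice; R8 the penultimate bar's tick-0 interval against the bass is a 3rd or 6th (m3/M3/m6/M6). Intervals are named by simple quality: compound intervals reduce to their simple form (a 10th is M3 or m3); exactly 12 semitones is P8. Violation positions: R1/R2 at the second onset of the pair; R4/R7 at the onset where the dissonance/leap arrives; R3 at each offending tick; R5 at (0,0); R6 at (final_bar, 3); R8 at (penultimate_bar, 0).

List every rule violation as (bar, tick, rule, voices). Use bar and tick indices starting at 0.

(0, 3, R4, (0, 1))
(1, 0, R2, (0, 1))
(1, 3, R7, (1,))
(6, 0, R2, (0, 1))
(9, 2, R7, (1,))
(11, 0, R2, (0, 1))

bar 0: v0=C3 v1=C4 downbeat P8
bar 1: v0=D3 v1=A3 downbeat P5
bar 2: v0=C3 v1=E3 downbeat M3
bar 3: v0=B2 v1=G3 downbeat m6
bar 4: v0=A2 v1=F3 downbeat m6
bar 5: v0=C3 v1=A3 downbeat M6
bar 6: v0=D3 v1=D4 downbeat P8
bar 7: v0=B2 v1=G3 downbeat m6
bar 8: v0=C3 v1=A3 downbeat M6
bar 9: v0=D3 v1=F3 downbeat m3
bar 10: v0=B2 v1=G3 downbeat m6
bar 11: v0=C3 v1=C4 downbeat P8
  -> R4 @ bar 0 tick 3 v(0, 1): C3/D3 M2 untreated
  -> R2 @ bar 1 tick 0 v(0, 1): C3/D3 M2 -> D3/A3 P5 similar
  -> R7 @ bar 1 tick 3 v(1,): B3->F3 leap 6st
  -> R2 @ bar 6 tick 0 v(0, 1): C3/A3 M6 -> D3/D4 P8 similar
  -> R7 @ bar 9 tick 2 v(1,): F3->B3 leap 6st
  -> R2 @ bar 11 tick 0 v(0, 1): B2/G3 m6 -> C3/C4 P8 similar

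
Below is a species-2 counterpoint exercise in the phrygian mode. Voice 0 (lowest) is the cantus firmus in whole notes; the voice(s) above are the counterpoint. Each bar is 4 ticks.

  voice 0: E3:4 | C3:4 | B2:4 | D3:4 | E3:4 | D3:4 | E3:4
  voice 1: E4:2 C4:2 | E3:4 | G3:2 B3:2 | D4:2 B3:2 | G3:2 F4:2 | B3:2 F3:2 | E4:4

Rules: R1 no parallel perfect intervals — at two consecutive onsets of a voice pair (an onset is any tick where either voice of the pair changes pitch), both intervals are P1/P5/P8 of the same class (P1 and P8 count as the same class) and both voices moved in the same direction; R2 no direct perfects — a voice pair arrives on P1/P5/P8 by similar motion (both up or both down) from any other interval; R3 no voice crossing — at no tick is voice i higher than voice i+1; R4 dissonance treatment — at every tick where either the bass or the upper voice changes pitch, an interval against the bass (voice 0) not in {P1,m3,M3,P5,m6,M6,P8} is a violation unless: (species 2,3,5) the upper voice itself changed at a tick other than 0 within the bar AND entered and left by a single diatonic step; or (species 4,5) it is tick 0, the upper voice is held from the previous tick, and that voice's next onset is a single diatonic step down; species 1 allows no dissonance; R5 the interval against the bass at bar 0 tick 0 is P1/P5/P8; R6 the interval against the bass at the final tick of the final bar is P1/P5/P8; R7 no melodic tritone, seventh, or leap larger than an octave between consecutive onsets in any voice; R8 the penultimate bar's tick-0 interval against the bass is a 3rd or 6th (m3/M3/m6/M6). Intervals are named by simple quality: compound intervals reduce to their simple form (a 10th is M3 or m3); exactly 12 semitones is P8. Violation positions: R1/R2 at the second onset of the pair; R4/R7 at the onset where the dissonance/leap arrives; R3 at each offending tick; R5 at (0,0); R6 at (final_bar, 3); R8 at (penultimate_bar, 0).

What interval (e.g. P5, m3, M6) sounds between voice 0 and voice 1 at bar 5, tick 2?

m3

voice 0=D3 voice 1=F3 -> m3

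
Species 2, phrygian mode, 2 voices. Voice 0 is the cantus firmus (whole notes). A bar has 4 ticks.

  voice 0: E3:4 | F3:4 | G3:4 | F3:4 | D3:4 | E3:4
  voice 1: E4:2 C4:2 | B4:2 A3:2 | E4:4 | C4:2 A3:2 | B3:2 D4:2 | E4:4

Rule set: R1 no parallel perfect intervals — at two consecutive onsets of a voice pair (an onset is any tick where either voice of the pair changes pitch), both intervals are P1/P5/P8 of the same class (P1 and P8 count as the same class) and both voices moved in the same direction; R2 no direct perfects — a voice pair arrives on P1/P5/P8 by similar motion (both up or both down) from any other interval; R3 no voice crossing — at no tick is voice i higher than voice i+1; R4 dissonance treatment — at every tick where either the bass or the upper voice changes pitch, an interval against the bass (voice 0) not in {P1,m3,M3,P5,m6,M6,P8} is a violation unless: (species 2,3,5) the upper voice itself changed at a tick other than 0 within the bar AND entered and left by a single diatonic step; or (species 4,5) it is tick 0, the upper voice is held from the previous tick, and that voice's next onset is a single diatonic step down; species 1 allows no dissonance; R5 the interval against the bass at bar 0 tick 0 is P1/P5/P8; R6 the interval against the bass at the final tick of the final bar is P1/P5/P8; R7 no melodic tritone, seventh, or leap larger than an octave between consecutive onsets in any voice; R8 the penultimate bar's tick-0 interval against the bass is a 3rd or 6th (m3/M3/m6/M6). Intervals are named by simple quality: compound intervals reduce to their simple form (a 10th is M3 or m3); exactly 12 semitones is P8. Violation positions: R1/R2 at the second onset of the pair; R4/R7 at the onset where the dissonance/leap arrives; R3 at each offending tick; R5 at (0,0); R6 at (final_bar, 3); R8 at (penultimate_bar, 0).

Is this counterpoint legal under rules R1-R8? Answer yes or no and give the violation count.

No (5 violations)

bar 0: v0=E3 v1=E4 (P8)
bar 1: v0=F3 v1=B4 (TT)
bar 2: v0=G3 v1=E4 (M6)
bar 3: v0=F3 v1=C4 (P5)
bar 4: v0=D3 v1=B3 (M6)
bar 5: v0=E3 v1=E4 (P8)
  R4 @ bar1.0: F3/B4 TT untreated
  R7 @ bar1.0: C4->B4 leap 11st
  R7 @ bar1.2: B4->A3 leap 14st
  R2 @ bar3.0: G3/E4 M6 -> F3/C4 P5 similar
  R1 @ bar5.0: D3/D4 P8 -> E3/E4 P8 similar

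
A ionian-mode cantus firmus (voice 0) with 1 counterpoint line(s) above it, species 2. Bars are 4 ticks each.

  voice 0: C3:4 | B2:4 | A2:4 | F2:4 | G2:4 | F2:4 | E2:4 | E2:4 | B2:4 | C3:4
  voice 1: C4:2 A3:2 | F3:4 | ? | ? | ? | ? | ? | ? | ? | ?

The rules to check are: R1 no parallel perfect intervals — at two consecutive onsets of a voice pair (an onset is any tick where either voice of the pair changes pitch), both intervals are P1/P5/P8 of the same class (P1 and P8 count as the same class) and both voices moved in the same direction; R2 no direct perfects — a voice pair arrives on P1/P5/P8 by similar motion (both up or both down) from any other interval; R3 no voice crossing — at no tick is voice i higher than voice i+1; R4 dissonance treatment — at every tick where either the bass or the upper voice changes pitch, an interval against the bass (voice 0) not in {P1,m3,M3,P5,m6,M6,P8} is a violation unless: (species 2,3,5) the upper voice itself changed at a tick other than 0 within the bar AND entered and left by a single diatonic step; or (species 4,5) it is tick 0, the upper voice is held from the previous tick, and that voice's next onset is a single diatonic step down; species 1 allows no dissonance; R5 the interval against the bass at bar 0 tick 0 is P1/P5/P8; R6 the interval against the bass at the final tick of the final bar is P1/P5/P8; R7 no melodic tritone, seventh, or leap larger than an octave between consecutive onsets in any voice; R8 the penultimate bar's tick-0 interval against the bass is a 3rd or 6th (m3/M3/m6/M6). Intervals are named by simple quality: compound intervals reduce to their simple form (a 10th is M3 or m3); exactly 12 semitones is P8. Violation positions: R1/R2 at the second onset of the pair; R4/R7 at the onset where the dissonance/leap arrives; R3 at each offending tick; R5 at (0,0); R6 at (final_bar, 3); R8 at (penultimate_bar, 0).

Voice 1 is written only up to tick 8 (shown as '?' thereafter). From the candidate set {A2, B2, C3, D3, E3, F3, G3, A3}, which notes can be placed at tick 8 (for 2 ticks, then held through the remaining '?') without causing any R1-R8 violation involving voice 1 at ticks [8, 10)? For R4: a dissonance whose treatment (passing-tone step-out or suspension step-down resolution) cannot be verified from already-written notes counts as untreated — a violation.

{A3, C3, F3}

A2: violates R2
B2: violates R4,R7
C3: legal
D3: violates R4
E3: violates R2
F3: legal
G3: violates R4
A3: legal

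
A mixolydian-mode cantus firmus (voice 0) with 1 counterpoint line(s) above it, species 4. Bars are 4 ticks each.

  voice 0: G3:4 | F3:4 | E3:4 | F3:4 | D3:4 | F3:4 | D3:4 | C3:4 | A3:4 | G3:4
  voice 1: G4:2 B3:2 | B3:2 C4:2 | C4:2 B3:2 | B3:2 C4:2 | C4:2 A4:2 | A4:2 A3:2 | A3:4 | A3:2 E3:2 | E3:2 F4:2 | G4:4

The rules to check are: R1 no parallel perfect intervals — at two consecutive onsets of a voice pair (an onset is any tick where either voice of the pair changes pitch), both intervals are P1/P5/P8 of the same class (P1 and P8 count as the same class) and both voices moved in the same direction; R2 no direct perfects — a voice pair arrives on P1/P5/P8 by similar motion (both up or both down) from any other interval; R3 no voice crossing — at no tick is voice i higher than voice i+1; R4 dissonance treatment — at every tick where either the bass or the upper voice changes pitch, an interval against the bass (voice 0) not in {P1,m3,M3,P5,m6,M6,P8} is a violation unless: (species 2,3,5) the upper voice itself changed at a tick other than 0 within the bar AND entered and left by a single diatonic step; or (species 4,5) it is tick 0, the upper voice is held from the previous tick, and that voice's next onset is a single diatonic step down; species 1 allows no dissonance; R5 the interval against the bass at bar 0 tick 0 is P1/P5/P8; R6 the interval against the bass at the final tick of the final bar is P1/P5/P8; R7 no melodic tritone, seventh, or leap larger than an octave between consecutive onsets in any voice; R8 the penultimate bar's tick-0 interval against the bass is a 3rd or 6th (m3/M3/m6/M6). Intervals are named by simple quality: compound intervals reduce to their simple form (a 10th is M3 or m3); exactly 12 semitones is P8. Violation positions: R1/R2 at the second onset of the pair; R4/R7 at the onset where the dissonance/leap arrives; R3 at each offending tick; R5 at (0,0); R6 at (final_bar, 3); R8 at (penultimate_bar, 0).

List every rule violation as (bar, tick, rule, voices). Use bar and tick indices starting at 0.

(1, 0, R4, (0, 1))
(3, 0, R4, (0, 1))
(4, 0, R4, (0, 1))
(8, 0, R3, (0, 1))
(8, 0, R4, (0, 1))
(8, 0, R8, (0, 1))
(8, 1, R3, (0, 1))
(8, 2, R7, (1,))

bar 0: v0=G3 v1=G4 downbeat P8
bar 1: v0=F3 v1=B3 downbeat TT
bar 2: v0=E3 v1=C4 downbeat m6
bar 3: v0=F3 v1=B3 downbeat TT
bar 4: v0=D3 v1=C4 downbeat m7
bar 5: v0=F3 v1=A4 downbeat M3
bar 6: v0=D3 v1=A3 downbeat P5
bar 7: v0=C3 v1=A3 downbeat M6
bar 8: v0=A3 v1=E3 downbeat P4
bar 9: v0=G3 v1=G4 downbeat P8
  -> R4 @ bar 1 tick 0 v(0, 1): F3/B3 TT untreated
  -> R4 @ bar 3 tick 0 v(0, 1): F3/B3 TT untreated
  -> R4 @ bar 4 tick 0 v(0, 1): D3/C4 m7 untreated
  -> R3 @ bar 8 tick 0 v(0, 1): A3 above E3
  -> R4 @ bar 8 tick 0 v(0, 1): A3/E3 P4 untreated
  -> R8 @ bar 8 tick 0 v(0, 1): penult P4 not 3rd/6th
  -> R3 @ bar 8 tick 1 v(0, 1): A3 above E3
  -> R7 @ bar 8 tick 2 v(1,): E3->F4 leap 13st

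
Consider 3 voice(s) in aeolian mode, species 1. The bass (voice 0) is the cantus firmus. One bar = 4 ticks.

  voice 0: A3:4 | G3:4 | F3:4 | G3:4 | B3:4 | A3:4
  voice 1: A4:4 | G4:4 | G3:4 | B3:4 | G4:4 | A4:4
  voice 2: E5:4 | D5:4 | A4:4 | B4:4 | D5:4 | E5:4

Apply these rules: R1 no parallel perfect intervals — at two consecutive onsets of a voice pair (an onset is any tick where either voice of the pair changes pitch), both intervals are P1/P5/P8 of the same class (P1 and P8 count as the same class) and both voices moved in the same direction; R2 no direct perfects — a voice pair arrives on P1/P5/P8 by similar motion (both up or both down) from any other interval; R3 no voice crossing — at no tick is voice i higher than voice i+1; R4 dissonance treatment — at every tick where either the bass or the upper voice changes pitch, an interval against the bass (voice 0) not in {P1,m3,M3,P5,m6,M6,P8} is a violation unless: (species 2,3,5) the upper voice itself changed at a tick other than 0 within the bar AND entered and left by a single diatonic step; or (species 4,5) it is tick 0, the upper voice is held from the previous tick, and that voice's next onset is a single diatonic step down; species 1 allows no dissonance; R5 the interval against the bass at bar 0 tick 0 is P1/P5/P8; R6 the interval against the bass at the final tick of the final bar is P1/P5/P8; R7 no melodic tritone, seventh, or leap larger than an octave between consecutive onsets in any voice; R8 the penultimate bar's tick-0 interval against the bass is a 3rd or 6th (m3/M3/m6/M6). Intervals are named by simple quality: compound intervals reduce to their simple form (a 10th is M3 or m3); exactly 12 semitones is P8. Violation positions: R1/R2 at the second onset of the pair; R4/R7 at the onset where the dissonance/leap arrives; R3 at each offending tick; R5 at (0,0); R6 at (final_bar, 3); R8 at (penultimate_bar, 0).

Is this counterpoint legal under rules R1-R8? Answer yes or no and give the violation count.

bar 0: v0=A3 v1=A4 v2=E5 (P5)
bar 1: v0=G3 v1=G4 v2=D5 (P5)
bar 2: v0=F3 v1=G3 v2=A4 (M3)
bar 3: v0=G3 v1=B3 v2=B4 (M3)
bar 4: v0=B3 v1=G4 v2=D5 (m3)
bar 5: v0=A3 v1=A4 v2=E5 (P5)
  R1 @ bar1.0: A3/A4 P8 -> G3/G4 P8 similar
  R1 @ bar1.0: A3/E5 P5 -> G3/D5 P5 similar
  R1 @ bar1.0: A4/E5 P5 -> G4/D5 P5 similar
  R4 @ bar2.0: F3/G3 M2 untreated
  R2 @ bar3.0: G3/A4 M2 -> B3/B4 P8 similar
  R2 @ bar4.0: B3/B4 P8 -> G4/D5 P5 similar
  R1 @ bar5.0: G4/D5 P5 -> A4/E5 P5 similar

No (7 violations)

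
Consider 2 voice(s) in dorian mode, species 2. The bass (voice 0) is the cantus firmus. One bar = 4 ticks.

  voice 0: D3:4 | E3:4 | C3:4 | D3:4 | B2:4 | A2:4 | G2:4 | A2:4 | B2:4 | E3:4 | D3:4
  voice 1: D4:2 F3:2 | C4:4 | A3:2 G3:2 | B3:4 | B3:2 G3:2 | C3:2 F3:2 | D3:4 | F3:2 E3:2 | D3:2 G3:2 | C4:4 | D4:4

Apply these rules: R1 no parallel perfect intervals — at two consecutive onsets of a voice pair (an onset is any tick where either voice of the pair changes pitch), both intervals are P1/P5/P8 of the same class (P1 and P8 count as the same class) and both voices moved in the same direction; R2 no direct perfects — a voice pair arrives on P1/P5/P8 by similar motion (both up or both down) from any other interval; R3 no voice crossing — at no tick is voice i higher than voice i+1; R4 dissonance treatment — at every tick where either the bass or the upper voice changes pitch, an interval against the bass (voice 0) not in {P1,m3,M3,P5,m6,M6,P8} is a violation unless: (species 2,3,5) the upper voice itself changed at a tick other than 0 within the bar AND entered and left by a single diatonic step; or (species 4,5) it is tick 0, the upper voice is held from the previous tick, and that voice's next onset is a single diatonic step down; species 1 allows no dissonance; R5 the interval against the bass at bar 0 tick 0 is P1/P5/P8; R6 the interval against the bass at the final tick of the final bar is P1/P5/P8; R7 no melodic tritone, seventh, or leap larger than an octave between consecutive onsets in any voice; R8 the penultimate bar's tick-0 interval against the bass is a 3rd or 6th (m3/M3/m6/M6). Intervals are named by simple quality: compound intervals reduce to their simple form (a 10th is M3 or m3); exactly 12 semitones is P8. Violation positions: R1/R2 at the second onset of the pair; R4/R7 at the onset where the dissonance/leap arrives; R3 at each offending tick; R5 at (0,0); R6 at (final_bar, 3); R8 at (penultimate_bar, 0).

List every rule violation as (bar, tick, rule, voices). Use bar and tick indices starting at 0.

bar 0: v0=D3 v1=D4 downbeat P8
bar 1: v0=E3 v1=C4 downbeat m6
bar 2: v0=C3 v1=A3 downbeat M6
bar 3: v0=D3 v1=B3 downbeat M6
bar 4: v0=B2 v1=B3 downbeat P8
bar 5: v0=A2 v1=C3 downbeat m3
bar 6: v0=G2 v1=D3 downbeat P5
bar 7: v0=A2 v1=F3 downbeat m6
bar 8: v0=B2 v1=D3 downbeat m3
bar 9: v0=E3 v1=C4 downbeat m6
bar 10: v0=D3 v1=D4 downbeat P8
  -> R2 @ bar 6 tick 0 v(0, 1): A2/F3 m6 -> G2/D3 P5 similar

(6, 0, R2, (0, 1))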